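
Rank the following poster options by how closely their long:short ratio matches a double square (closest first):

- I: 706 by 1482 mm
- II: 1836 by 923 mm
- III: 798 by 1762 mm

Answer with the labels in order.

II, I, III

I: 1482/706 ≈ 2.099 → |2.099 − 2.000| = 0.099
II: 1836/923 ≈ 1.989 → |1.989 − 2.000| = 0.011
III: 1762/798 ≈ 2.208 → |2.208 − 2.000| = 0.208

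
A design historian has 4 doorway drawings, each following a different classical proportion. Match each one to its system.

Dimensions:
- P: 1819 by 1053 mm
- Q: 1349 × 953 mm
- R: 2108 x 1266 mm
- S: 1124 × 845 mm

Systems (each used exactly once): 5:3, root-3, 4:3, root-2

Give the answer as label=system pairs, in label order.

P=root-3, Q=root-2, R=5:3, S=4:3

P = 1819/1053 ≈ 1.727 → root-3 (1.732)
Q = 1349/953 ≈ 1.416 → root-2 (1.414)
R = 2108/1266 ≈ 1.665 → 5:3 (1.667)
S = 1124/845 ≈ 1.330 → 4:3 (1.333)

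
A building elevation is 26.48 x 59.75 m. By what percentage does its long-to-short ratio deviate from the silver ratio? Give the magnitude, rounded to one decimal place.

Ratio = 59.75 / 26.48 ≈ 2.2564.
Ideal silver ratio ≈ 2.4142. |2.2564 − 2.4142| / 2.4142 ≈ 6.54% → 6.5%.

6.5%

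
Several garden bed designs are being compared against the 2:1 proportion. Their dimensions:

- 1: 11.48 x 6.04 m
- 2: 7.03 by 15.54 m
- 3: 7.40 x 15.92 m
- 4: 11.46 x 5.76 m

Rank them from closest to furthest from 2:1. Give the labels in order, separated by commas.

Ratios: 1 = 11.48 / 6.04 ≈ 1.901; 2 = 15.54 / 7.03 ≈ 2.211; 3 = 15.92 / 7.40 ≈ 2.151; 4 = 11.46 / 5.76 ≈ 1.990.
|Δ from 2.000|: 1 0.099; 2 0.211; 3 0.151; 4 0.010.

4, 1, 3, 2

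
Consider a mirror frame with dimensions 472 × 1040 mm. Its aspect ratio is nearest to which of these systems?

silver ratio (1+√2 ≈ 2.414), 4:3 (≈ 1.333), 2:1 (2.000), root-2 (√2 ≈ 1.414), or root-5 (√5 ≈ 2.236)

root-5

1040/472 ≈ 2.203. Nearest candidates are root-5 (2.236, off by 0.033) and 2:1 (2.000, off by 0.203).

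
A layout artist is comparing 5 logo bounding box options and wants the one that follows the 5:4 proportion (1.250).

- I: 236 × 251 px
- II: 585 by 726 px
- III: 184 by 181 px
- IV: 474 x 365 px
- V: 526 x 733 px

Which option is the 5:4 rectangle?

Target 5:4 ≈ 1.250.
I: 1.064 (Δ0.186)  II: 1.241 (Δ0.009)  III: 1.017 (Δ0.233)  IV: 1.299 (Δ0.049)  V: 1.394 (Δ0.144)

II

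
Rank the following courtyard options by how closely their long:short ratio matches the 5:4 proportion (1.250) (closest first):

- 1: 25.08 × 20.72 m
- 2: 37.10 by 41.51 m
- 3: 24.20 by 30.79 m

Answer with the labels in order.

Ratios: 1 = 25.08 / 20.72 ≈ 1.210; 2 = 41.51 / 37.10 ≈ 1.119; 3 = 30.79 / 24.20 ≈ 1.272.
|Δ from 1.250|: 1 0.040; 2 0.131; 3 0.022.

3, 1, 2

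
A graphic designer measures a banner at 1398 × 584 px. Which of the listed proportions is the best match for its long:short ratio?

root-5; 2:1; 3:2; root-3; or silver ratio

1398/584 ≈ 2.394. Nearest candidates are silver ratio (2.414, off by 0.020) and root-5 (2.236, off by 0.158).

silver ratio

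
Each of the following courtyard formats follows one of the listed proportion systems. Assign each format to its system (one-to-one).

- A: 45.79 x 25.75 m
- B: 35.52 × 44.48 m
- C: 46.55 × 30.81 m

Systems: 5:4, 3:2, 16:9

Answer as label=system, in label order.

A=16:9, B=5:4, C=3:2

Ratios: A ≈ 1.778; B ≈ 1.252; C ≈ 1.511.
Targets: 5:4 ≈ 1.250; 3:2 ≈ 1.500; 16:9 ≈ 1.778.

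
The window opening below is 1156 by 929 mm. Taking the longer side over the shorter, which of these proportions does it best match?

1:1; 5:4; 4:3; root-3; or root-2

5:4

Ratio = 1156 / 929 ≈ 1.244.
Distances: 1:1 1.000 (Δ 0.244); 5:4 1.250 (Δ 0.006); 4:3 1.333 (Δ 0.089); root-3 1.732 (Δ 0.488); root-2 1.414 (Δ 0.170).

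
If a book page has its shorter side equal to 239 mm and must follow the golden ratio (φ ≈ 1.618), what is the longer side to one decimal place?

golden ratio ≈ 1.61803.
Longer side = 239 × 1.61803 ≈ 386.709 → 386.7 mm.

386.7 mm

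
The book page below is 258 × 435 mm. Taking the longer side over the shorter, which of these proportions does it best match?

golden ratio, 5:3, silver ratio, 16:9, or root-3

5:3

435/258 ≈ 1.686. Nearest candidates are 5:3 (1.667, off by 0.019) and root-3 (1.732, off by 0.046).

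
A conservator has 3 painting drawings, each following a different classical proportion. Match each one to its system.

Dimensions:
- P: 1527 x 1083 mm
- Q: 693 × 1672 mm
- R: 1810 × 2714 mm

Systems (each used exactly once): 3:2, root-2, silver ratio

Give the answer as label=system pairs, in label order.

P=root-2, Q=silver ratio, R=3:2

P = 1527/1083 ≈ 1.410 → root-2 (1.414)
Q = 1672/693 ≈ 2.413 → silver ratio (2.414)
R = 2714/1810 ≈ 1.499 → 3:2 (1.500)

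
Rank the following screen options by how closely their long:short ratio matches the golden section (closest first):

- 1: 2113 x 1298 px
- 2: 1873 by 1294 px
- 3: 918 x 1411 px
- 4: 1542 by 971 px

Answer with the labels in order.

1, 4, 3, 2

Ratios: 1 = 2113 / 1298 ≈ 1.628; 2 = 1873 / 1294 ≈ 1.447; 3 = 1411 / 918 ≈ 1.537; 4 = 1542 / 971 ≈ 1.588.
|Δ from 1.618|: 1 0.010; 2 0.171; 3 0.081; 4 0.030.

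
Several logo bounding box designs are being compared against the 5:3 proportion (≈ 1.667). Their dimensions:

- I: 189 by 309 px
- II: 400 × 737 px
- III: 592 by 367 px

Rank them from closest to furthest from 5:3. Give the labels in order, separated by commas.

I, III, II

I: 309/189 ≈ 1.635 → |1.635 − 1.667| = 0.032
II: 737/400 ≈ 1.843 → |1.843 − 1.667| = 0.176
III: 592/367 ≈ 1.613 → |1.613 − 1.667| = 0.054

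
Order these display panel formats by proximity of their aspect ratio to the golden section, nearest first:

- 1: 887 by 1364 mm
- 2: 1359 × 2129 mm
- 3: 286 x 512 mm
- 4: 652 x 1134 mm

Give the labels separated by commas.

Ratios: 1 = 1364 / 887 ≈ 1.538; 2 = 2129 / 1359 ≈ 1.567; 3 = 512 / 286 ≈ 1.790; 4 = 1134 / 652 ≈ 1.739.
|Δ from 1.618|: 1 0.080; 2 0.051; 3 0.172; 4 0.121.

2, 1, 4, 3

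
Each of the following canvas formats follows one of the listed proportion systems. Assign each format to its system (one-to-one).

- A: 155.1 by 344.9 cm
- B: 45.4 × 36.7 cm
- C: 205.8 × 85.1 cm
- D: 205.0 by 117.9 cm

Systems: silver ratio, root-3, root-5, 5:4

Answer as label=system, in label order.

A=root-5, B=5:4, C=silver ratio, D=root-3

A = 344.9/155.1 ≈ 2.224 → root-5 (2.236)
B = 45.4/36.7 ≈ 1.237 → 5:4 (1.250)
C = 205.8/85.1 ≈ 2.418 → silver ratio (2.414)
D = 205.0/117.9 ≈ 1.739 → root-3 (1.732)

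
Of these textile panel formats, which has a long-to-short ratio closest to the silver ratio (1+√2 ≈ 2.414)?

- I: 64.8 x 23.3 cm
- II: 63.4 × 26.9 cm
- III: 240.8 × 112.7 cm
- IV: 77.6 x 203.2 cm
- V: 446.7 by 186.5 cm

V

Ratios (long/short): I ≈ 2.781; II ≈ 2.357; III ≈ 2.137; IV ≈ 2.619; V ≈ 2.395.
silver ratio ≈ 2.414; option V is nearest (Δ 0.019).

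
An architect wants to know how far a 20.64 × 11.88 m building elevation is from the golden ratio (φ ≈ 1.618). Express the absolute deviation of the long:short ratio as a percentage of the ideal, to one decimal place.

7.4%

Ratio = 20.64 / 11.88 ≈ 1.7374.
Ideal golden ratio ≈ 1.6180. |1.7374 − 1.6180| / 1.6180 ≈ 7.38% → 7.4%.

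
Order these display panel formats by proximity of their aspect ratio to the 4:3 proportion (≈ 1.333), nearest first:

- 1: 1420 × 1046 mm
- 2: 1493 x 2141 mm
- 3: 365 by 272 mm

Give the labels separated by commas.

1: 1420/1046 ≈ 1.358 → |1.358 − 1.333| = 0.025
2: 2141/1493 ≈ 1.434 → |1.434 − 1.333| = 0.101
3: 365/272 ≈ 1.342 → |1.342 − 1.333| = 0.009

3, 1, 2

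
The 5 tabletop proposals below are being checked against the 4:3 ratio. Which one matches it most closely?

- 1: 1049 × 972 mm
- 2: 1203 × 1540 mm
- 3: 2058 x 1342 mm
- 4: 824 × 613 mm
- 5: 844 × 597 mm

Target 4:3 ≈ 1.333.
1: 1.079 (Δ0.254)  2: 1.280 (Δ0.053)  3: 1.534 (Δ0.201)  4: 1.344 (Δ0.011)  5: 1.414 (Δ0.081)

4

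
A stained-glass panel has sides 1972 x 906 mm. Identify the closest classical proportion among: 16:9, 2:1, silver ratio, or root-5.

root-5

1972/906 ≈ 2.177. Nearest candidates are root-5 (2.236, off by 0.059) and 2:1 (2.000, off by 0.177).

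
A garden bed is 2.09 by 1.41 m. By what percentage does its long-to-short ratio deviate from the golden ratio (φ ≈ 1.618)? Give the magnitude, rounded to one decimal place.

Ratio = 2.09 / 1.41 ≈ 1.4823.
Ideal golden ratio ≈ 1.6180. |1.4823 − 1.6180| / 1.6180 ≈ 8.39% → 8.4%.

8.4%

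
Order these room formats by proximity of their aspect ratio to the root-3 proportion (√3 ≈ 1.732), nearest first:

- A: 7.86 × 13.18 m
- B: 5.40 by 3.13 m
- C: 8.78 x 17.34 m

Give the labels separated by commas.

B, A, C

Ratios: A = 13.18 / 7.86 ≈ 1.677; B = 5.40 / 3.13 ≈ 1.725; C = 17.34 / 8.78 ≈ 1.975.
|Δ from 1.732|: A 0.055; B 0.007; C 0.243.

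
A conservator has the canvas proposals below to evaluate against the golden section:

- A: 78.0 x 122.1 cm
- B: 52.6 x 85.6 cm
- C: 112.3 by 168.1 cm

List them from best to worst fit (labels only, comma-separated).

A: 122.1/78.0 ≈ 1.565 → |1.565 − 1.618| = 0.053
B: 85.6/52.6 ≈ 1.627 → |1.627 − 1.618| = 0.009
C: 168.1/112.3 ≈ 1.497 → |1.497 − 1.618| = 0.121

B, A, C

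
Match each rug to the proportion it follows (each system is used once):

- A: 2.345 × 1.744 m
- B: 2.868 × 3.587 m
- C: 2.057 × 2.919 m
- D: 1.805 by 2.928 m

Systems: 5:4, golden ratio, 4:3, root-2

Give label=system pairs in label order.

Ratios: A ≈ 1.345; B ≈ 1.251; C ≈ 1.419; D ≈ 1.622.
Targets: 5:4 ≈ 1.250; golden ratio ≈ 1.618; 4:3 ≈ 1.333; root-2 ≈ 1.414.

A=4:3, B=5:4, C=root-2, D=golden ratio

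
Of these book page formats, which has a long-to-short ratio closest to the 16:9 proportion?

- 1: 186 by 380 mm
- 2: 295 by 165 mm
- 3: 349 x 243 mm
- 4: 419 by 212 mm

2

Target 16:9 ≈ 1.778.
1: 2.043 (Δ0.265)  2: 1.788 (Δ0.010)  3: 1.436 (Δ0.342)  4: 1.976 (Δ0.198)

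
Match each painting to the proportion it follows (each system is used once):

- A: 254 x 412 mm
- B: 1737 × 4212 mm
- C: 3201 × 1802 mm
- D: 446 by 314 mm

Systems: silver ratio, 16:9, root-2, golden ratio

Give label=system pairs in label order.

A = 412/254 ≈ 1.622 → golden ratio (1.618)
B = 4212/1737 ≈ 2.425 → silver ratio (2.414)
C = 3201/1802 ≈ 1.776 → 16:9 (1.778)
D = 446/314 ≈ 1.420 → root-2 (1.414)

A=golden ratio, B=silver ratio, C=16:9, D=root-2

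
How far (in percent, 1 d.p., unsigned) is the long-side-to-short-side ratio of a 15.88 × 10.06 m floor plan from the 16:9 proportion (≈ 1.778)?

Ratio = 15.88 / 10.06 ≈ 1.5785.
Ideal 16:9 ≈ 1.7778. |1.5785 − 1.7778| / 1.7778 ≈ 11.21% → 11.2%.

11.2%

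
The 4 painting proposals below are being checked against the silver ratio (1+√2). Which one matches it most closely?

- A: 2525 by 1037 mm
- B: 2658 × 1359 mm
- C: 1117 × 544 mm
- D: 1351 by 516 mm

A

Ratios (long/short): A ≈ 2.435; B ≈ 1.956; C ≈ 2.053; D ≈ 2.618.
silver ratio ≈ 2.414; option A is nearest (Δ 0.021).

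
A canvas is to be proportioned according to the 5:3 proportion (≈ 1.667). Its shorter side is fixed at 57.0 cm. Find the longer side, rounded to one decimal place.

5:3 ≈ 1.66667.
Longer side = 57.0 × 1.66667 ≈ 95.000 → 95.0 cm.

95.0 cm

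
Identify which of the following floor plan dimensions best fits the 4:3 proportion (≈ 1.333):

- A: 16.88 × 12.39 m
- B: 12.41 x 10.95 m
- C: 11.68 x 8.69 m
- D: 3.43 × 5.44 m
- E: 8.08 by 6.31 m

C

Ratios (long/short): A ≈ 1.362; B ≈ 1.133; C ≈ 1.344; D ≈ 1.586; E ≈ 1.281.
4:3 ≈ 1.333; option C is nearest (Δ 0.011).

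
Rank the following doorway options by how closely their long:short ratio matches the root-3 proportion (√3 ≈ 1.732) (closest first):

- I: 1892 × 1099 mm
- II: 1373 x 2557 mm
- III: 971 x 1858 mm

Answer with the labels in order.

I, II, III

I: 1892/1099 ≈ 1.722 → |1.722 − 1.732| = 0.010
II: 2557/1373 ≈ 1.862 → |1.862 − 1.732| = 0.130
III: 1858/971 ≈ 1.913 → |1.913 − 1.732| = 0.181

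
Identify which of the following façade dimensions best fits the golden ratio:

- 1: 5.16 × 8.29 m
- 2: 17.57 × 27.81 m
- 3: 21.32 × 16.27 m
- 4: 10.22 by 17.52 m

Target golden ratio ≈ 1.618.
1: 1.607 (Δ0.011)  2: 1.583 (Δ0.035)  3: 1.310 (Δ0.308)  4: 1.714 (Δ0.096)

1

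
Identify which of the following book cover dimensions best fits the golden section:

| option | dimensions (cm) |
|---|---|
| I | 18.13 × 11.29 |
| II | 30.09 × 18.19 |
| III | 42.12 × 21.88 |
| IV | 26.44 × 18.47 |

I

Target golden ratio ≈ 1.618.
I: 1.606 (Δ0.012)  II: 1.654 (Δ0.036)  III: 1.925 (Δ0.307)  IV: 1.432 (Δ0.186)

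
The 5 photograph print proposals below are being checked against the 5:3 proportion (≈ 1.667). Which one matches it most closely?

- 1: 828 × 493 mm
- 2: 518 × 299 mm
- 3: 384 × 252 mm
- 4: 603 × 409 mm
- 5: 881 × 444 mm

1

Target 5:3 ≈ 1.667.
1: 1.680 (Δ0.013)  2: 1.732 (Δ0.065)  3: 1.524 (Δ0.143)  4: 1.474 (Δ0.193)  5: 1.984 (Δ0.317)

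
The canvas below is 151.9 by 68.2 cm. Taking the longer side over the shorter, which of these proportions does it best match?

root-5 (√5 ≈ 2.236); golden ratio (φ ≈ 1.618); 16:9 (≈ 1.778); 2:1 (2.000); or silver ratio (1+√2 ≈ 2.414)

151.9/68.2 ≈ 2.227. Nearest candidates are root-5 (2.236, off by 0.009) and silver ratio (2.414, off by 0.187).

root-5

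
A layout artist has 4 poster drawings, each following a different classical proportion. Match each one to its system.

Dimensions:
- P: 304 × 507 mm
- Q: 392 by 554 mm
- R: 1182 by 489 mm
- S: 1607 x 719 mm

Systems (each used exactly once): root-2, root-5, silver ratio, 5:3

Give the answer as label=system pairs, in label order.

P=5:3, Q=root-2, R=silver ratio, S=root-5

P = 507/304 ≈ 1.668 → 5:3 (1.667)
Q = 554/392 ≈ 1.413 → root-2 (1.414)
R = 1182/489 ≈ 2.417 → silver ratio (2.414)
S = 1607/719 ≈ 2.235 → root-5 (2.236)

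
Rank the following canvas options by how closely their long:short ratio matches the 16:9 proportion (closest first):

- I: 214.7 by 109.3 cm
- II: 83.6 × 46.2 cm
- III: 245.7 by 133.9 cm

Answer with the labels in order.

II, III, I

I: 214.7/109.3 ≈ 1.964 → |1.964 − 1.778| = 0.186
II: 83.6/46.2 ≈ 1.810 → |1.810 − 1.778| = 0.032
III: 245.7/133.9 ≈ 1.835 → |1.835 − 1.778| = 0.057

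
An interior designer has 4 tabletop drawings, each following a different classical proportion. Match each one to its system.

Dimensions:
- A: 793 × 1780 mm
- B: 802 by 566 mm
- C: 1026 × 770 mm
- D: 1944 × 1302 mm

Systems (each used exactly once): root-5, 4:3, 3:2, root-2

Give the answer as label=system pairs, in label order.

A=root-5, B=root-2, C=4:3, D=3:2

A = 1780/793 ≈ 2.245 → root-5 (2.236)
B = 802/566 ≈ 1.417 → root-2 (1.414)
C = 1026/770 ≈ 1.332 → 4:3 (1.333)
D = 1944/1302 ≈ 1.493 → 3:2 (1.500)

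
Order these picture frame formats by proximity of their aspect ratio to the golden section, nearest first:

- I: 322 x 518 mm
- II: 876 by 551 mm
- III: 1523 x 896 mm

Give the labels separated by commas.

I: 518/322 ≈ 1.609 → |1.609 − 1.618| = 0.009
II: 876/551 ≈ 1.590 → |1.590 − 1.618| = 0.028
III: 1523/896 ≈ 1.700 → |1.700 − 1.618| = 0.082

I, II, III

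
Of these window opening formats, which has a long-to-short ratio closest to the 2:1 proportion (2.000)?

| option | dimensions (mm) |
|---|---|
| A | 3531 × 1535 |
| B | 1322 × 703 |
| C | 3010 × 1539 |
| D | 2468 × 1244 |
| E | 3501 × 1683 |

Target 2:1 ≈ 2.000.
A: 2.300 (Δ0.300)  B: 1.881 (Δ0.119)  C: 1.956 (Δ0.044)  D: 1.984 (Δ0.016)  E: 2.080 (Δ0.080)

D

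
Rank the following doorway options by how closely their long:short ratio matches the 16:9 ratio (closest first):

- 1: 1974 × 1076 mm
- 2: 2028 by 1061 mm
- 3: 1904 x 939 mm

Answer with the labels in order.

1, 2, 3

1: 1974/1076 ≈ 1.835 → |1.835 − 1.778| = 0.057
2: 2028/1061 ≈ 1.911 → |1.911 − 1.778| = 0.133
3: 1904/939 ≈ 2.028 → |2.028 − 1.778| = 0.250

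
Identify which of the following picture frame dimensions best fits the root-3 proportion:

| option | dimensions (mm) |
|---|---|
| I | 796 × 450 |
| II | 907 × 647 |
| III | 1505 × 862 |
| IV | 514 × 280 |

Target root-3 ≈ 1.732.
I: 1.769 (Δ0.037)  II: 1.402 (Δ0.330)  III: 1.746 (Δ0.014)  IV: 1.836 (Δ0.104)

III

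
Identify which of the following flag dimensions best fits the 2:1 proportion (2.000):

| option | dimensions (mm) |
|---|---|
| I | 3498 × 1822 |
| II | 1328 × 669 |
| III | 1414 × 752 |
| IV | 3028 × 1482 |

Target 2:1 ≈ 2.000.
I: 1.920 (Δ0.080)  II: 1.985 (Δ0.015)  III: 1.880 (Δ0.120)  IV: 2.043 (Δ0.043)

II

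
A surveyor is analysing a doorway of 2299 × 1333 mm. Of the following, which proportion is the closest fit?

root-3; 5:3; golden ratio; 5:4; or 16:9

root-3

2299/1333 ≈ 1.725. Nearest candidates are root-3 (1.732, off by 0.007) and 16:9 (1.778, off by 0.053).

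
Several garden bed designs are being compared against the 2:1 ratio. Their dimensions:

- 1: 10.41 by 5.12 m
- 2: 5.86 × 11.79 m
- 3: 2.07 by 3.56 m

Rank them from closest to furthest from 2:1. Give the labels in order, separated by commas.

1: 10.41/5.12 ≈ 2.033 → |2.033 − 2.000| = 0.033
2: 11.79/5.86 ≈ 2.012 → |2.012 − 2.000| = 0.012
3: 3.56/2.07 ≈ 1.720 → |1.720 − 2.000| = 0.280

2, 1, 3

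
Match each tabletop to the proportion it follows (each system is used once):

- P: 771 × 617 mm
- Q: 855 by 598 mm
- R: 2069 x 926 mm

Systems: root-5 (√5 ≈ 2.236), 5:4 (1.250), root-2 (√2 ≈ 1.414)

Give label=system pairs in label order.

P=5:4, Q=root-2, R=root-5

P = 771/617 ≈ 1.250 → 5:4 (1.250)
Q = 855/598 ≈ 1.430 → root-2 (1.414)
R = 2069/926 ≈ 2.234 → root-5 (2.236)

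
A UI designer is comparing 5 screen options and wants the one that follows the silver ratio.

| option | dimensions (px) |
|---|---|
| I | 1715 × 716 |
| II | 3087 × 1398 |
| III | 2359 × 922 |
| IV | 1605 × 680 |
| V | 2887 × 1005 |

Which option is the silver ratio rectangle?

I

Target silver ratio ≈ 2.414.
I: 2.395 (Δ0.019)  II: 2.208 (Δ0.206)  III: 2.559 (Δ0.145)  IV: 2.360 (Δ0.054)  V: 2.873 (Δ0.459)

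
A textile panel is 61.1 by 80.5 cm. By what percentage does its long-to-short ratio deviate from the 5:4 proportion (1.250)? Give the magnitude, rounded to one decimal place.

Ratio = 80.5 / 61.1 ≈ 1.3175.
Ideal 5:4 = 1.2500. |1.3175 − 1.2500| / 1.2500 ≈ 5.40% → 5.4%.

5.4%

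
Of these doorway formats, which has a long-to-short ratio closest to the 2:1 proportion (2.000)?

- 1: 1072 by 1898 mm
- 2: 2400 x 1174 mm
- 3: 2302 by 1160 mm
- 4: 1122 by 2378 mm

Target 2:1 ≈ 2.000.
1: 1.771 (Δ0.229)  2: 2.044 (Δ0.044)  3: 1.984 (Δ0.016)  4: 2.119 (Δ0.119)

3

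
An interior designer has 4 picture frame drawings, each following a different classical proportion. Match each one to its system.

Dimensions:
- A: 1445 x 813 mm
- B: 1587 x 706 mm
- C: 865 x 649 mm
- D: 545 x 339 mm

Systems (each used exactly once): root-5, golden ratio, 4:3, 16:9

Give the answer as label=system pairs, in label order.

A=16:9, B=root-5, C=4:3, D=golden ratio

A = 1445/813 ≈ 1.777 → 16:9 (1.778)
B = 1587/706 ≈ 2.248 → root-5 (2.236)
C = 865/649 ≈ 1.333 → 4:3 (1.333)
D = 545/339 ≈ 1.608 → golden ratio (1.618)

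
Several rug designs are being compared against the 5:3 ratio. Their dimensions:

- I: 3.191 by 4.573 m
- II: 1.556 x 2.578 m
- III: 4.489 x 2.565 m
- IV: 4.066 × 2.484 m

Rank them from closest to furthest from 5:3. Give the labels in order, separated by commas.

II, IV, III, I

Ratios: I = 4.573 / 3.191 ≈ 1.433; II = 2.578 / 1.556 ≈ 1.657; III = 4.489 / 2.565 ≈ 1.750; IV = 4.066 / 2.484 ≈ 1.637.
|Δ from 1.667|: I 0.234; II 0.010; III 0.083; IV 0.030.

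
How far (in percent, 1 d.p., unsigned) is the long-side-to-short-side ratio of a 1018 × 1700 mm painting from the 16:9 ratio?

Ratio = 1700 / 1018 ≈ 1.6699.
Ideal 16:9 ≈ 1.7778. |1.6699 − 1.7778| / 1.7778 ≈ 6.07% → 6.1%.

6.1%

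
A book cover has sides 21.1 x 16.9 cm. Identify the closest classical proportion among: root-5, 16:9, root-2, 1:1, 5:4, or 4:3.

Ratio = 21.1 / 16.9 ≈ 1.249.
Distances: root-5 2.236 (Δ 0.987); 16:9 1.778 (Δ 0.529); root-2 1.414 (Δ 0.165); 1:1 1.000 (Δ 0.249); 5:4 1.250 (Δ 0.001); 4:3 1.333 (Δ 0.084).

5:4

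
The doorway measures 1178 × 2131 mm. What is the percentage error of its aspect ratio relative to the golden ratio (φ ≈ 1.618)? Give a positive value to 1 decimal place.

Ratio = 2131 / 1178 ≈ 1.8090.
Ideal golden ratio ≈ 1.6180. |1.8090 − 1.6180| / 1.6180 ≈ 11.80% → 11.8%.

11.8%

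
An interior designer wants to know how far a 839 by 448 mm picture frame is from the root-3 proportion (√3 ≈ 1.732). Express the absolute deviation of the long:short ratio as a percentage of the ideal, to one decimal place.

Ratio = 839 / 448 ≈ 1.8728.
Ideal root-3 ≈ 1.7321. |1.8728 − 1.7321| / 1.7321 ≈ 8.12% → 8.1%.

8.1%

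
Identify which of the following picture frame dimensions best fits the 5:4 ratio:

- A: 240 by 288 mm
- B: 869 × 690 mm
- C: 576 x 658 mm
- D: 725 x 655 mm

B

Ratios (long/short): A ≈ 1.200; B ≈ 1.259; C ≈ 1.142; D ≈ 1.107.
5:4 ≈ 1.250; option B is nearest (Δ 0.009).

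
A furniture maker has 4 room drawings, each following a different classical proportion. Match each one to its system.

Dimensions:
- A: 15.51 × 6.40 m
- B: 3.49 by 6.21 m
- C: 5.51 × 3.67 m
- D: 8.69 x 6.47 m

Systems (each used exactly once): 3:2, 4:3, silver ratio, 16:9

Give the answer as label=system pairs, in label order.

A=silver ratio, B=16:9, C=3:2, D=4:3

Ratios: A ≈ 2.423; B ≈ 1.779; C ≈ 1.501; D ≈ 1.343.
Targets: 3:2 ≈ 1.500; 4:3 ≈ 1.333; silver ratio ≈ 2.414; 16:9 ≈ 1.778.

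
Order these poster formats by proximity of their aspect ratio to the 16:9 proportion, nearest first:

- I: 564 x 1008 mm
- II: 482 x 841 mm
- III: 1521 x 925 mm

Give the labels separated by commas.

I, II, III

Ratios: I = 1008 / 564 ≈ 1.787; II = 841 / 482 ≈ 1.745; III = 1521 / 925 ≈ 1.644.
|Δ from 1.778|: I 0.009; II 0.033; III 0.134.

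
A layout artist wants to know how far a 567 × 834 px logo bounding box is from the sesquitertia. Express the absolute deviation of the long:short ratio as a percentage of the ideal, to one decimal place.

10.3%

Ratio = 834 / 567 ≈ 1.4709.
Ideal 4:3 ≈ 1.3333. |1.4709 − 1.3333| / 1.3333 ≈ 10.32% → 10.3%.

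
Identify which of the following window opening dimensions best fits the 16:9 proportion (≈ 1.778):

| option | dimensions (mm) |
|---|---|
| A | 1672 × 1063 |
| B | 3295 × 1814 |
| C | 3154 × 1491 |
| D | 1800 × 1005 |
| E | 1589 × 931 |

Ratios (long/short): A ≈ 1.573; B ≈ 1.816; C ≈ 2.115; D ≈ 1.791; E ≈ 1.707.
16:9 ≈ 1.778; option D is nearest (Δ 0.013).

D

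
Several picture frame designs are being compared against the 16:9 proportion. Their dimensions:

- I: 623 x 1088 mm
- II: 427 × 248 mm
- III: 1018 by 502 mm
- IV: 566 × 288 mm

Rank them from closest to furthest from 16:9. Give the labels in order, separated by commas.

Ratios: I = 1088 / 623 ≈ 1.746; II = 427 / 248 ≈ 1.722; III = 1018 / 502 ≈ 2.028; IV = 566 / 288 ≈ 1.965.
|Δ from 1.778|: I 0.032; II 0.056; III 0.250; IV 0.187.

I, II, IV, III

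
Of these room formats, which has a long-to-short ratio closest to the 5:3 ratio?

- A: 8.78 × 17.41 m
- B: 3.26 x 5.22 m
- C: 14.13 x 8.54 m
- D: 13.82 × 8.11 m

Target 5:3 ≈ 1.667.
A: 1.983 (Δ0.316)  B: 1.601 (Δ0.066)  C: 1.655 (Δ0.012)  D: 1.704 (Δ0.037)

C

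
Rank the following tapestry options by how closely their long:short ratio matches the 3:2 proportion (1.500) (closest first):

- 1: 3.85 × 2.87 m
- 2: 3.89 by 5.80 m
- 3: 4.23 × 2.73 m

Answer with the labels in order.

1: 3.85/2.87 ≈ 1.341 → |1.341 − 1.500| = 0.159
2: 5.80/3.89 ≈ 1.491 → |1.491 − 1.500| = 0.009
3: 4.23/2.73 ≈ 1.549 → |1.549 − 1.500| = 0.049

2, 3, 1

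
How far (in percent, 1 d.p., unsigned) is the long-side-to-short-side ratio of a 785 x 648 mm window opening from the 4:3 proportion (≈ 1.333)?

9.1%

Ratio = 785 / 648 ≈ 1.2114.
Ideal 4:3 ≈ 1.3333. |1.2114 − 1.3333| / 1.3333 ≈ 9.14% → 9.1%.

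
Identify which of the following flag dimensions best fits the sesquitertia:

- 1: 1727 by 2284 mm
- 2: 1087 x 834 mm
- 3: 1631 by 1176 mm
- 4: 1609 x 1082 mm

Target 4:3 ≈ 1.333.
1: 1.323 (Δ0.010)  2: 1.303 (Δ0.030)  3: 1.387 (Δ0.054)  4: 1.487 (Δ0.154)

1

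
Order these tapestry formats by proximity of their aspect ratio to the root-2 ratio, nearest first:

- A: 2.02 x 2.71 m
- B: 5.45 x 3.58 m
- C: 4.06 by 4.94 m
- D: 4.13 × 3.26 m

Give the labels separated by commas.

A: 2.71/2.02 ≈ 1.342 → |1.342 − 1.414| = 0.072
B: 5.45/3.58 ≈ 1.522 → |1.522 − 1.414| = 0.108
C: 4.94/4.06 ≈ 1.217 → |1.217 − 1.414| = 0.197
D: 4.13/3.26 ≈ 1.267 → |1.267 − 1.414| = 0.147

A, B, D, C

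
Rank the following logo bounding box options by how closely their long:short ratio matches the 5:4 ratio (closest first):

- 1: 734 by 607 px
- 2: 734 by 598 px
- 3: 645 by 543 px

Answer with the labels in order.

1: 734/607 ≈ 1.209 → |1.209 − 1.250| = 0.041
2: 734/598 ≈ 1.227 → |1.227 − 1.250| = 0.023
3: 645/543 ≈ 1.188 → |1.188 − 1.250| = 0.062

2, 1, 3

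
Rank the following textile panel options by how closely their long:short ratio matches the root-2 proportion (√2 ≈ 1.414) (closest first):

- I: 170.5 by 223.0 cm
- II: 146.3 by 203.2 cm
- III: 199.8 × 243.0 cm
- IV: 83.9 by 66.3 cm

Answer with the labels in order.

I: 223.0/170.5 ≈ 1.308 → |1.308 − 1.414| = 0.106
II: 203.2/146.3 ≈ 1.389 → |1.389 − 1.414| = 0.025
III: 243.0/199.8 ≈ 1.216 → |1.216 − 1.414| = 0.198
IV: 83.9/66.3 ≈ 1.265 → |1.265 − 1.414| = 0.149

II, I, IV, III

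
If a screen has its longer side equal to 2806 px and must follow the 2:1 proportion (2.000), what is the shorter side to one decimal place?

2:1 = 2.00000.
Shorter side = 2806 ÷ 2.00000 ≈ 1403.000 → 1403.0 px.

1403.0 px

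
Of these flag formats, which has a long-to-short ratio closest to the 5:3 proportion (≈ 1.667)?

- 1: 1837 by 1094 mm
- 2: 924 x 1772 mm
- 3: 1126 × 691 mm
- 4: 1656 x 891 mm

1

Ratios (long/short): 1 ≈ 1.679; 2 ≈ 1.918; 3 ≈ 1.630; 4 ≈ 1.859.
5:3 ≈ 1.667; option 1 is nearest (Δ 0.012).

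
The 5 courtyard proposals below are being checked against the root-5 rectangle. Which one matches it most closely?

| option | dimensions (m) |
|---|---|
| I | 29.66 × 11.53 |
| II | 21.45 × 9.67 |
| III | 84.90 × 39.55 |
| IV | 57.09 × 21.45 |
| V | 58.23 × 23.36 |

Target root-5 ≈ 2.236.
I: 2.572 (Δ0.336)  II: 2.218 (Δ0.018)  III: 2.147 (Δ0.089)  IV: 2.662 (Δ0.426)  V: 2.493 (Δ0.257)

II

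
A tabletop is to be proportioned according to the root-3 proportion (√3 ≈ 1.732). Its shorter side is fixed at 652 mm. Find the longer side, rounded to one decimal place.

1129.3 mm

root-3 ≈ 1.73205.
Longer side = 652 × 1.73205 ≈ 1129.297 → 1129.3 mm.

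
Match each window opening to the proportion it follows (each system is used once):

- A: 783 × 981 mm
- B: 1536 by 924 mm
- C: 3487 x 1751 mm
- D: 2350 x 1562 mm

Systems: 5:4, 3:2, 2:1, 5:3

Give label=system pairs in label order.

A=5:4, B=5:3, C=2:1, D=3:2

Ratios: A ≈ 1.253; B ≈ 1.662; C ≈ 1.991; D ≈ 1.504.
Targets: 5:4 ≈ 1.250; 3:2 ≈ 1.500; 2:1 ≈ 2.000; 5:3 ≈ 1.667.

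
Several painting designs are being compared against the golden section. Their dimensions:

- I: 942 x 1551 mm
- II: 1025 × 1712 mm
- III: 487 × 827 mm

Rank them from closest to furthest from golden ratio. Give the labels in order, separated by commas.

I, II, III

I: 1551/942 ≈ 1.646 → |1.646 − 1.618| = 0.028
II: 1712/1025 ≈ 1.670 → |1.670 − 1.618| = 0.052
III: 827/487 ≈ 1.698 → |1.698 − 1.618| = 0.080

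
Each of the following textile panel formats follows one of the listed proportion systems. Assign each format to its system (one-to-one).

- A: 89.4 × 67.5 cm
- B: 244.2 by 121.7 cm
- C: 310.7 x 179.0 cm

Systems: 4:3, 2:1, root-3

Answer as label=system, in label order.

Ratios: A ≈ 1.324; B ≈ 2.007; C ≈ 1.736.
Targets: 4:3 ≈ 1.333; 2:1 ≈ 2.000; root-3 ≈ 1.732.

A=4:3, B=2:1, C=root-3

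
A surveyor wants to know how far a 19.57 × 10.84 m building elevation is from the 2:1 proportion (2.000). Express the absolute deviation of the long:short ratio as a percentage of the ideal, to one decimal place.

Ratio = 19.57 / 10.84 ≈ 1.8054.
Ideal 2:1 = 2.0000. |1.8054 − 2.0000| / 2.0000 ≈ 9.73% → 9.7%.

9.7%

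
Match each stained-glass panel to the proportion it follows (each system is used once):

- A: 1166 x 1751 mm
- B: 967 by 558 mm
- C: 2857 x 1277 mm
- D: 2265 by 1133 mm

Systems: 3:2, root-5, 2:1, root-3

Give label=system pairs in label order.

A=3:2, B=root-3, C=root-5, D=2:1

A = 1751/1166 ≈ 1.502 → 3:2 (1.500)
B = 967/558 ≈ 1.733 → root-3 (1.732)
C = 2857/1277 ≈ 2.237 → root-5 (2.236)
D = 2265/1133 ≈ 1.999 → 2:1 (2.000)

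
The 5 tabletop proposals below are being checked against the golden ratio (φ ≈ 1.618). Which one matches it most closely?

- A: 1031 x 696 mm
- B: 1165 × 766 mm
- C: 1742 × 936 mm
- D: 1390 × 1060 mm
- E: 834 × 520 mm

E

Target golden ratio ≈ 1.618.
A: 1.481 (Δ0.137)  B: 1.521 (Δ0.097)  C: 1.861 (Δ0.243)  D: 1.311 (Δ0.307)  E: 1.604 (Δ0.014)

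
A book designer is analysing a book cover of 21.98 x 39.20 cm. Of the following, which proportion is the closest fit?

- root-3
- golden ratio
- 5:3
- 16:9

Ratio = 39.20 / 21.98 ≈ 1.783.
Distances: root-3 1.732 (Δ 0.051); golden ratio 1.618 (Δ 0.165); 5:3 1.667 (Δ 0.116); 16:9 1.778 (Δ 0.005).

16:9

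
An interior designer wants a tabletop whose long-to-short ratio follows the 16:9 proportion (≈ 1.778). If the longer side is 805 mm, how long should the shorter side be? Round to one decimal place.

452.8 mm

16:9 ≈ 1.77778.
Shorter side = 805 ÷ 1.77778 ≈ 452.812 → 452.8 mm.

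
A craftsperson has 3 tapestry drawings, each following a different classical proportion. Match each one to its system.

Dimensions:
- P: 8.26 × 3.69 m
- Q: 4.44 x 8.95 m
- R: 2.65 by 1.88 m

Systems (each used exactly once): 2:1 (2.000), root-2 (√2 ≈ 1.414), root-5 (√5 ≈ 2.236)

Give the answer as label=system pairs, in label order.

Ratios: P ≈ 2.238; Q ≈ 2.016; R ≈ 1.410.
Targets: 2:1 ≈ 2.000; root-2 ≈ 1.414; root-5 ≈ 2.236.

P=root-5, Q=2:1, R=root-2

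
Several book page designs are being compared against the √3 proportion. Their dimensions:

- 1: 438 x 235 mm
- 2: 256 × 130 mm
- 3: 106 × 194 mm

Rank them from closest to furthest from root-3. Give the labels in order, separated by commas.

3, 1, 2

1: 438/235 ≈ 1.864 → |1.864 − 1.732| = 0.132
2: 256/130 ≈ 1.969 → |1.969 − 1.732| = 0.237
3: 194/106 ≈ 1.830 → |1.830 − 1.732| = 0.098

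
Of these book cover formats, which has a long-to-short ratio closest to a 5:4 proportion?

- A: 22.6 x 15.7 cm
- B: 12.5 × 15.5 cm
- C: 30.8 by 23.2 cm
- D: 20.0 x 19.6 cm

Target 5:4 ≈ 1.250.
A: 1.439 (Δ0.189)  B: 1.240 (Δ0.010)  C: 1.328 (Δ0.078)  D: 1.020 (Δ0.230)

B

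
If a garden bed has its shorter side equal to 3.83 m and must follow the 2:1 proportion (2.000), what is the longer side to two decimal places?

7.66 m

2:1 = 2.00000.
Longer side = 3.83 × 2.00000 ≈ 7.6600 → 7.66 m.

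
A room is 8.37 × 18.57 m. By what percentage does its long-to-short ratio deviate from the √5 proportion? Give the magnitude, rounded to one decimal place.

0.8%

Ratio = 18.57 / 8.37 ≈ 2.2186.
Ideal root-5 ≈ 2.2361. |2.2186 − 2.2361| / 2.2361 ≈ 0.78% → 0.8%.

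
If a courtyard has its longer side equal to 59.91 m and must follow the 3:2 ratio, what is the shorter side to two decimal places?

3:2 = 1.50000.
Shorter side = 59.91 ÷ 1.50000 ≈ 39.9400 → 39.94 m.

39.94 m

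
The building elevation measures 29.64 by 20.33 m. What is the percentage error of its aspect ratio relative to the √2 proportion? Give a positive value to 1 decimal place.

3.1%

Ratio = 29.64 / 20.33 ≈ 1.4579.
Ideal root-2 ≈ 1.4142. |1.4579 − 1.4142| / 1.4142 ≈ 3.09% → 3.1%.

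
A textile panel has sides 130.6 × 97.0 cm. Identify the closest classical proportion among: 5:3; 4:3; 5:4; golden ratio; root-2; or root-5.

130.6/97.0 ≈ 1.346. Nearest candidates are 4:3 (1.333, off by 0.013) and root-2 (1.414, off by 0.068).

4:3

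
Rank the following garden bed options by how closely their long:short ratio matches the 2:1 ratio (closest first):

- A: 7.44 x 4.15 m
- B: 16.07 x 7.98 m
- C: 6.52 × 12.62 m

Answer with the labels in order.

B, C, A

Ratios: A = 7.44 / 4.15 ≈ 1.793; B = 16.07 / 7.98 ≈ 2.014; C = 12.62 / 6.52 ≈ 1.936.
|Δ from 2.000|: A 0.207; B 0.014; C 0.064.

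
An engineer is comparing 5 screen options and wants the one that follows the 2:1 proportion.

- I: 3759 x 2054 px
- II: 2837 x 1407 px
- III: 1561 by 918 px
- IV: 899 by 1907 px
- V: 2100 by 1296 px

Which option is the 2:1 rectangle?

Target 2:1 ≈ 2.000.
I: 1.830 (Δ0.170)  II: 2.016 (Δ0.016)  III: 1.700 (Δ0.300)  IV: 2.121 (Δ0.121)  V: 1.620 (Δ0.380)

II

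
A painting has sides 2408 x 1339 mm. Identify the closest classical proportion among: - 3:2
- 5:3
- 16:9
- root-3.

16:9

2408/1339 ≈ 1.798. Nearest candidates are 16:9 (1.778, off by 0.020) and root-3 (1.732, off by 0.066).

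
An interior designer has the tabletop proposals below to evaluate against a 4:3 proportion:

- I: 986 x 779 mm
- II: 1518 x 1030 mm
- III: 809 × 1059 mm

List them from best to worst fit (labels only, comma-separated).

III, I, II

I: 986/779 ≈ 1.266 → |1.266 − 1.333| = 0.067
II: 1518/1030 ≈ 1.474 → |1.474 − 1.333| = 0.141
III: 1059/809 ≈ 1.309 → |1.309 − 1.333| = 0.024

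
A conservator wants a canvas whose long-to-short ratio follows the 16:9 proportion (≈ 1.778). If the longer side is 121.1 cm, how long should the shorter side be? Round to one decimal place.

16:9 ≈ 1.77778.
Shorter side = 121.1 ÷ 1.77778 ≈ 68.119 → 68.1 cm.

68.1 cm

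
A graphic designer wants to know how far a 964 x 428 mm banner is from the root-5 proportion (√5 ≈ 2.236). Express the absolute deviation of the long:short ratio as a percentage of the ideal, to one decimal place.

0.7%

Ratio = 964 / 428 ≈ 2.2523.
Ideal root-5 ≈ 2.2361. |2.2523 − 2.2361| / 2.2361 ≈ 0.72% → 0.7%.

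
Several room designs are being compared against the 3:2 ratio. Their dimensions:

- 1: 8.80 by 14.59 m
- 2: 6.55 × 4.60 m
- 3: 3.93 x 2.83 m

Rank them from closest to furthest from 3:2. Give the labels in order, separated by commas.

2, 3, 1

1: 14.59/8.80 ≈ 1.658 → |1.658 − 1.500| = 0.158
2: 6.55/4.60 ≈ 1.424 → |1.424 − 1.500| = 0.076
3: 3.93/2.83 ≈ 1.389 → |1.389 − 1.500| = 0.111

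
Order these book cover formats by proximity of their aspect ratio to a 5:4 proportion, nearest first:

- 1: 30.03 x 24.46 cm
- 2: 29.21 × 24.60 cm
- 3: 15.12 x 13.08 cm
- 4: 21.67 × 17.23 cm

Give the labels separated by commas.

4, 1, 2, 3

Ratios: 1 = 30.03 / 24.46 ≈ 1.228; 2 = 29.21 / 24.60 ≈ 1.187; 3 = 15.12 / 13.08 ≈ 1.156; 4 = 21.67 / 17.23 ≈ 1.258.
|Δ from 1.250|: 1 0.022; 2 0.063; 3 0.094; 4 0.008.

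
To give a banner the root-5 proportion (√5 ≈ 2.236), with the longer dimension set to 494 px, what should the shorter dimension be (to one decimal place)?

root-5 ≈ 2.23607.
Shorter side = 494 ÷ 2.23607 ≈ 220.923 → 220.9 px.

220.9 px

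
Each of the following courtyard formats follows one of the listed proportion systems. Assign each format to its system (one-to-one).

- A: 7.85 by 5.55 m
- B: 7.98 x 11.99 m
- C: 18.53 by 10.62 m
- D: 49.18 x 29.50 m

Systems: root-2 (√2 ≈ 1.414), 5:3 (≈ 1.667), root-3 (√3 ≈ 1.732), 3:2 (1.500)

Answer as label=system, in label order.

Ratios: A ≈ 1.414; B ≈ 1.503; C ≈ 1.745; D ≈ 1.667.
Targets: root-2 ≈ 1.414; 5:3 ≈ 1.667; root-3 ≈ 1.732; 3:2 ≈ 1.500.

A=root-2, B=3:2, C=root-3, D=5:3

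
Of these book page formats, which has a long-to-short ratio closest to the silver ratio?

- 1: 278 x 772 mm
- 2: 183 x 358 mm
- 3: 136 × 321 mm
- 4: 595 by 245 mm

4

Target silver ratio ≈ 2.414.
1: 2.777 (Δ0.363)  2: 1.956 (Δ0.458)  3: 2.360 (Δ0.054)  4: 2.429 (Δ0.015)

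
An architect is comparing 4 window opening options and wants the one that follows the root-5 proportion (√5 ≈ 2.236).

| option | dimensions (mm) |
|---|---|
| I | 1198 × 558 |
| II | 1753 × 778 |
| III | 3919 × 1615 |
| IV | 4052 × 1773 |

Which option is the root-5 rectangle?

Ratios (long/short): I ≈ 2.147; II ≈ 2.253; III ≈ 2.427; IV ≈ 2.285.
root-5 ≈ 2.236; option II is nearest (Δ 0.017).

II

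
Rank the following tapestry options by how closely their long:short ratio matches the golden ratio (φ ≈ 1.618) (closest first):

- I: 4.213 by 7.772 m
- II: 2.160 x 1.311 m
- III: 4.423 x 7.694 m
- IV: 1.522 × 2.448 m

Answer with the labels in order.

I: 7.772/4.213 ≈ 1.845 → |1.845 − 1.618| = 0.227
II: 2.160/1.311 ≈ 1.648 → |1.648 − 1.618| = 0.030
III: 7.694/4.423 ≈ 1.740 → |1.740 − 1.618| = 0.122
IV: 2.448/1.522 ≈ 1.608 → |1.608 − 1.618| = 0.010

IV, II, III, I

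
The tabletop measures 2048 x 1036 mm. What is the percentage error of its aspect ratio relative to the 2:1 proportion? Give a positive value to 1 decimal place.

Ratio = 2048 / 1036 ≈ 1.9768.
Ideal 2:1 = 2.0000. |1.9768 − 2.0000| / 2.0000 ≈ 1.16% → 1.2%.

1.2%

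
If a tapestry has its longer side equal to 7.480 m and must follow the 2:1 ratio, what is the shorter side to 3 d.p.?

2:1 = 2.00000.
Shorter side = 7.480 ÷ 2.00000 ≈ 3.74000 → 3.740 m.

3.740 m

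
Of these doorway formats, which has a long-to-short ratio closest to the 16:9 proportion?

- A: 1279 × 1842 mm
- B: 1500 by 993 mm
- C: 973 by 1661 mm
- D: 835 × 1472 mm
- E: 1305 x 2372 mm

D

Target 16:9 ≈ 1.778.
A: 1.440 (Δ0.338)  B: 1.511 (Δ0.267)  C: 1.707 (Δ0.071)  D: 1.763 (Δ0.015)  E: 1.818 (Δ0.040)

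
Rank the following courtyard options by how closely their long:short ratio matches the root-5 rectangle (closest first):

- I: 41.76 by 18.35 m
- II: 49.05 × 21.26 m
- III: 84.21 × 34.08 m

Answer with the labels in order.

I, II, III

Ratios: I = 41.76 / 18.35 ≈ 2.276; II = 49.05 / 21.26 ≈ 2.307; III = 84.21 / 34.08 ≈ 2.471.
|Δ from 2.236|: I 0.040; II 0.071; III 0.235.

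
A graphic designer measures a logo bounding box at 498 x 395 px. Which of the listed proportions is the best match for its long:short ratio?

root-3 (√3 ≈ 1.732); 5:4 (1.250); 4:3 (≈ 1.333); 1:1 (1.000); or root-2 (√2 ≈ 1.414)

498/395 ≈ 1.261. Nearest candidates are 5:4 (1.250, off by 0.011) and 4:3 (1.333, off by 0.072).

5:4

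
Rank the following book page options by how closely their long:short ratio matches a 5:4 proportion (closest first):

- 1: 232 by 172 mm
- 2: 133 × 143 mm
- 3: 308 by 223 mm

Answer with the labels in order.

1, 3, 2

1: 232/172 ≈ 1.349 → |1.349 − 1.250| = 0.099
2: 143/133 ≈ 1.075 → |1.075 − 1.250| = 0.175
3: 308/223 ≈ 1.381 → |1.381 − 1.250| = 0.131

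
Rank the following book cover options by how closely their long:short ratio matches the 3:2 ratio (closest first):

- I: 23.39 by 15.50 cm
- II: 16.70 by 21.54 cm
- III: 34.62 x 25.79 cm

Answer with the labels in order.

I, III, II

I: 23.39/15.50 ≈ 1.509 → |1.509 − 1.500| = 0.009
II: 21.54/16.70 ≈ 1.290 → |1.290 − 1.500| = 0.210
III: 34.62/25.79 ≈ 1.342 → |1.342 − 1.500| = 0.158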